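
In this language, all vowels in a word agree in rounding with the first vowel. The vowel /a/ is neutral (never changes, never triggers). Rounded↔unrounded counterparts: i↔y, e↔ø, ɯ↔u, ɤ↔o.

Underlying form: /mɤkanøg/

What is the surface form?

[mɤkaneg]

/ø/ harmonizes with /ɤ/ ([-round]) → [e]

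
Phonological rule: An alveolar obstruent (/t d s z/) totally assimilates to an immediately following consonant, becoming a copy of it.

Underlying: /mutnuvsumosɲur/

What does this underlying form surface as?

/t/ before /n/ → [n] (total assimilation)
/s/ before /ɲ/ → [ɲ] (total assimilation)

[munnuvsumoɲɲur]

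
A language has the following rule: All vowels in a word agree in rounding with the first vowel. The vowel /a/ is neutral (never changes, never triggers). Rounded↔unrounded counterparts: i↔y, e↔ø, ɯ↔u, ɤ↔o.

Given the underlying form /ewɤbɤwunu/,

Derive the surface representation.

[ewɤbɤwɯnɯ]

/u/ harmonizes with /e/ ([-round]) → [ɯ]
/u/ harmonizes with /e/ ([-round]) → [ɯ]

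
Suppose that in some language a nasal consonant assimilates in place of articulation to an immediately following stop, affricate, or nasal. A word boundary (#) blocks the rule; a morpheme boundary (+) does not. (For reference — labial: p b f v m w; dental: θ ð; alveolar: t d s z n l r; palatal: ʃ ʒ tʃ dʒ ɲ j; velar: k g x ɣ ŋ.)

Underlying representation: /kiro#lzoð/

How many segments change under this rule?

0

No segment meets the rule's conditions.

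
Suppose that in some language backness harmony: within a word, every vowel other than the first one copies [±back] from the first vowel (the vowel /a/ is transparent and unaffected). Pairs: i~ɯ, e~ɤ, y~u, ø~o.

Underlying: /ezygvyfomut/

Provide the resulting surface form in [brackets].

/o/ harmonizes with /e/ ([-back]) → [ø]
/u/ harmonizes with /e/ ([-back]) → [y]

[ezygvyfømyt]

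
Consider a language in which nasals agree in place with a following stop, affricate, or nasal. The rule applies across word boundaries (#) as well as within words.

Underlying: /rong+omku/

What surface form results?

/n/ before /g/ (velar) → [ŋ]
/m/ before /k/ (velar) → [ŋ]

[roŋg+oŋku]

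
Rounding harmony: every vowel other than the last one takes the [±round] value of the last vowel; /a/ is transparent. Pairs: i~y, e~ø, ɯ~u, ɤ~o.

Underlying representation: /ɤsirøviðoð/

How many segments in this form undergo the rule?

/ɤ/ harmonizes with /o/ ([+round]) → [o]
/i/ harmonizes with /o/ ([+round]) → [y]
/i/ harmonizes with /o/ ([+round]) → [y]
3 segments change.

3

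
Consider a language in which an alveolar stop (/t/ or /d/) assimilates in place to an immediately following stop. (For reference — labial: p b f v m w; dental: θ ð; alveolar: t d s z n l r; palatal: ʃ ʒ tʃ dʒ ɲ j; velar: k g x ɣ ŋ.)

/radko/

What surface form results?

/d/ before /k/ (velar) → [g]

[ragko]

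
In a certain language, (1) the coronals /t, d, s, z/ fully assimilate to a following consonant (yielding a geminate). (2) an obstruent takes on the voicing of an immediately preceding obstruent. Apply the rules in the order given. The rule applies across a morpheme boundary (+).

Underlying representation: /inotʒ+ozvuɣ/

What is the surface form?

Rule 1: /t/ before /ʒ/ → [ʒ] (total assimilation)
Rule 1: /z/ before /v/ → [v] (total assimilation)
After rule 1: inoʒʒ+ovvuɣ
Rule 2: no segment meets the rule's conditions; no change.

[inoʒʒ+ovvuɣ]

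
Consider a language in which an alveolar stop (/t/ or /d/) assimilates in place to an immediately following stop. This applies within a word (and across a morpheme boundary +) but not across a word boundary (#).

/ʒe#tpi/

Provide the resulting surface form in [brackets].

/t/ before /p/ (labial) → [p]

[ʒe#ppi]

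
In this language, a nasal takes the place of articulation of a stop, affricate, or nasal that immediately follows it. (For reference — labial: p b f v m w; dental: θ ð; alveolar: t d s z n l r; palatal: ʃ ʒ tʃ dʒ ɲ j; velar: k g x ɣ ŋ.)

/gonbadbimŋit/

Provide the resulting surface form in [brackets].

/n/ before /b/ (labial) → [m]
/m/ before /ŋ/ (velar) → [ŋ]

[gombadbiŋŋit]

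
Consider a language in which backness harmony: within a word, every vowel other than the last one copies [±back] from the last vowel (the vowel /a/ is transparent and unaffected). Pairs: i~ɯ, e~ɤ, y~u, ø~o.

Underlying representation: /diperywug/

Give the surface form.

/i/ harmonizes with /u/ ([+back]) → [ɯ]
/e/ harmonizes with /u/ ([+back]) → [ɤ]
/y/ harmonizes with /u/ ([+back]) → [u]

[dɯpɤruwug]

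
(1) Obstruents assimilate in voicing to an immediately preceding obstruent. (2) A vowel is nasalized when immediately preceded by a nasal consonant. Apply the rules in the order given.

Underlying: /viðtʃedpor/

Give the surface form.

Rule 1: /tʃ/ after /ð/ (voiced) → [dʒ]
Rule 1: /p/ after /d/ (voiced) → [b]
After rule 1: viðdʒedbor
Rule 2: no segment meets the rule's conditions; no change.

[viðdʒedbor]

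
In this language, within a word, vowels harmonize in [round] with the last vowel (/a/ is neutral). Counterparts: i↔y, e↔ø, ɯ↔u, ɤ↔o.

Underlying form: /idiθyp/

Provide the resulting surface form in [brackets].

[ydyθyp]

/i/ harmonizes with /y/ ([+round]) → [y]
/i/ harmonizes with /y/ ([+round]) → [y]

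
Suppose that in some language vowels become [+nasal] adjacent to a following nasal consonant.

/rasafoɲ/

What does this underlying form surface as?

[rasafõɲ]

/o/ before nasal /ɲ/ → [õ]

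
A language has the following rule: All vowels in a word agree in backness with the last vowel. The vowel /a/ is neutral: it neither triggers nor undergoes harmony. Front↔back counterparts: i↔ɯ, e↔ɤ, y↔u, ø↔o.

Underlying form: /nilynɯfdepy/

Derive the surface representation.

[nilynifdepy]

/ɯ/ harmonizes with /y/ ([-back]) → [i]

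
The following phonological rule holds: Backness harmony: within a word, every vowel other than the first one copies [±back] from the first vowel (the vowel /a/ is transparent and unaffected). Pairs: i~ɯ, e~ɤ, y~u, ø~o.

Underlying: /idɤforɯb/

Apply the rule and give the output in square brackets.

[ideførib]

/ɤ/ harmonizes with /i/ ([-back]) → [e]
/o/ harmonizes with /i/ ([-back]) → [ø]
/ɯ/ harmonizes with /i/ ([-back]) → [i]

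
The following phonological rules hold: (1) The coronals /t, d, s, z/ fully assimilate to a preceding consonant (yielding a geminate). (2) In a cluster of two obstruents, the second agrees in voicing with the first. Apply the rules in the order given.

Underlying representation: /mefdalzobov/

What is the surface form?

Rule 1: /d/ after /f/ → [f] (total assimilation)
Rule 1: /z/ after /l/ → [l] (total assimilation)
After rule 1: meffallobov
Rule 2: no segment meets the rule's conditions; no change.

[meffallobov]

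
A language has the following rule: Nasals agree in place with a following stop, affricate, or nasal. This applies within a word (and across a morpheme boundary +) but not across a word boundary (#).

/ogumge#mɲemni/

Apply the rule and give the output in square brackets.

/m/ before /g/ (velar) → [ŋ]
/m/ before /ɲ/ (palatal) → [ɲ]
/m/ before /n/ (alveolar) → [n]

[oguŋge#ɲɲenni]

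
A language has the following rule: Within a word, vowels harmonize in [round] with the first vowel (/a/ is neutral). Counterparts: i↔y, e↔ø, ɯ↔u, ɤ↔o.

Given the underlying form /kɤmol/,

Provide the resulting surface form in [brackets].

[kɤmɤl]

/o/ harmonizes with /ɤ/ ([-round]) → [ɤ]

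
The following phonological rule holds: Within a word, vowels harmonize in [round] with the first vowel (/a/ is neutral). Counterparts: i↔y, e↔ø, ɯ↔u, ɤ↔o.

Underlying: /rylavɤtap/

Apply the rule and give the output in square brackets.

[rylavotap]

/ɤ/ harmonizes with /y/ ([+round]) → [o]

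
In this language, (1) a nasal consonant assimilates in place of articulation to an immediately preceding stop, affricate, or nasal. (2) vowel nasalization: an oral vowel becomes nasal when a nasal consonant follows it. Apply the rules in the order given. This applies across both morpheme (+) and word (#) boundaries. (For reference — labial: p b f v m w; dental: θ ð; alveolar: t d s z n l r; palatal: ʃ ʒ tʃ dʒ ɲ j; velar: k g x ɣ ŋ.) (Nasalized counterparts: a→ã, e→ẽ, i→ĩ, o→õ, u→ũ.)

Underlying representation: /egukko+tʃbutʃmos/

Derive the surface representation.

[egukko+tʃbutʃɲos]

Rule 1: /m/ after /tʃ/ (palatal) → [ɲ]
After rule 1: egukko+tʃbutʃɲos
Rule 2: no segment meets the rule's conditions; no change.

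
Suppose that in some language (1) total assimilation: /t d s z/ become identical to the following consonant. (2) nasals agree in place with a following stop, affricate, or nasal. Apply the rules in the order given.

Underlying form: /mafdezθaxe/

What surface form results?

Rule 1: /z/ before /θ/ → [θ] (total assimilation)
After rule 1: mafdeθθaxe
Rule 2: no segment meets the rule's conditions; no change.

[mafdeθθaxe]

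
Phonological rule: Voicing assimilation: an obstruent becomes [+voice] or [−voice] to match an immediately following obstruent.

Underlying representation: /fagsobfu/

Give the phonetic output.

[faksopfu]

/g/ before /s/ (voiceless) → [k]
/b/ before /f/ (voiceless) → [p]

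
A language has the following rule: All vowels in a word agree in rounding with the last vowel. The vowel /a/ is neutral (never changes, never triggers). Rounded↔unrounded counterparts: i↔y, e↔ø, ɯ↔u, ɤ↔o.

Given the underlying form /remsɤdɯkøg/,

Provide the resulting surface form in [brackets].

[rømsodukøg]

/e/ harmonizes with /ø/ ([+round]) → [ø]
/ɤ/ harmonizes with /ø/ ([+round]) → [o]
/ɯ/ harmonizes with /ø/ ([+round]) → [u]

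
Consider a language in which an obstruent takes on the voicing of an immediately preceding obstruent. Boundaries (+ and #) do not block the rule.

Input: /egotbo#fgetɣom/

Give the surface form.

[egotpo#fketxom]

/b/ after /t/ (voiceless) → [p]
/g/ after /f/ (voiceless) → [k]
/ɣ/ after /t/ (voiceless) → [x]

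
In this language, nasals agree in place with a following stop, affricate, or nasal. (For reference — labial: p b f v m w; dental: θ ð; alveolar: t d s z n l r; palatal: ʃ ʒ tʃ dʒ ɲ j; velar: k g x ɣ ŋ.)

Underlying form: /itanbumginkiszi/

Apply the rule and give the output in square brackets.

[itambuŋgiŋkiszi]

/n/ before /b/ (labial) → [m]
/m/ before /g/ (velar) → [ŋ]
/n/ before /k/ (velar) → [ŋ]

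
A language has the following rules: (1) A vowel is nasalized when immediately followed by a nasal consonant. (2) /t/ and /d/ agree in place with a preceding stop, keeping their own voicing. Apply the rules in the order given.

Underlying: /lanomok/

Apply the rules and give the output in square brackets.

[lãnõmok]

Rule 1: /a/ before nasal /n/ → [ã]
Rule 1: /o/ before nasal /m/ → [õ]
After rule 1: lãnõmok
Rule 2: no segment meets the rule's conditions; no change.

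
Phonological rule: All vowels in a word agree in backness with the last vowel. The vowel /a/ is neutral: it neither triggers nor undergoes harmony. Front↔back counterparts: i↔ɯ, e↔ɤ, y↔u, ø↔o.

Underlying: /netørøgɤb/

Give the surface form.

/e/ harmonizes with /ɤ/ ([+back]) → [ɤ]
/ø/ harmonizes with /ɤ/ ([+back]) → [o]
/ø/ harmonizes with /ɤ/ ([+back]) → [o]

[nɤtorogɤb]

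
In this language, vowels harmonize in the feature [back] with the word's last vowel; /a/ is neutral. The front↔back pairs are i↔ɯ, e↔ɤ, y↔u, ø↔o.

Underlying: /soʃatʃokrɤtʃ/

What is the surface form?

[soʃatʃokrɤtʃ]

no segment meets the rule's conditions; no change.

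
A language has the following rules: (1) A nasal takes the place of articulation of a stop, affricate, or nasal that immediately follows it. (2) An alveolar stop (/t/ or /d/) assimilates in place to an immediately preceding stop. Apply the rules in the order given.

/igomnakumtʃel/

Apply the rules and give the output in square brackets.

[igonnakuɲtʃel]

Rule 1: /m/ before /n/ (alveolar) → [n]
Rule 1: /m/ before /tʃ/ (palatal) → [ɲ]
After rule 1: igonnakuɲtʃel
Rule 2: no segment meets the rule's conditions; no change.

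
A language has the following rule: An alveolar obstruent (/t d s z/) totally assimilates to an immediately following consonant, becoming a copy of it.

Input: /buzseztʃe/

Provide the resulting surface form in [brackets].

/z/ before /s/ → [s] (total assimilation)
/z/ before /tʃ/ → [tʃ] (total assimilation)

[bussetʃtʃe]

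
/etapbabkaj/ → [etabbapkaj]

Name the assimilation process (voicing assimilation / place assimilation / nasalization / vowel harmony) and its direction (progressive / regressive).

voicing assimilation, regressive

/p/→[b] /b/→[p].
Each target copies a feature from the following segment, so the direction is regressive.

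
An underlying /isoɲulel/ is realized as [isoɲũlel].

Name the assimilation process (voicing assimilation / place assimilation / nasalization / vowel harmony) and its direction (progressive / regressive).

nasalization, progressive

/u/→[ũ].
Each target copies a feature from the preceding segment, so the direction is progressive.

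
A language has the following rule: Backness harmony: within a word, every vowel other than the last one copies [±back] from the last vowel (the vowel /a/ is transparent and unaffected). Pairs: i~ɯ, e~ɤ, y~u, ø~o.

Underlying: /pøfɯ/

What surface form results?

/ø/ harmonizes with /ɯ/ ([+back]) → [o]

[pofɯ]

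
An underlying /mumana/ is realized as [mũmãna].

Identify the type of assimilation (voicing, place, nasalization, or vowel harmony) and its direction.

/u/→[ũ] /a/→[ã].
Each target copies a feature from the following segment, so the direction is regressive.

nasalization, regressive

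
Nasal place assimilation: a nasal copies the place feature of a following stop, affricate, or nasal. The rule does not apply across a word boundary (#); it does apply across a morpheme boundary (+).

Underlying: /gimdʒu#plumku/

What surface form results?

[giɲdʒu#pluŋku]

/m/ before /dʒ/ (palatal) → [ɲ]
/m/ before /k/ (velar) → [ŋ]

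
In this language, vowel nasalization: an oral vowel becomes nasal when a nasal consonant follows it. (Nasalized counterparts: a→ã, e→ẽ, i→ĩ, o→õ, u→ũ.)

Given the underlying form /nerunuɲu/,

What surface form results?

[nerũnũɲu]

/u/ before nasal /n/ → [ũ]
/u/ before nasal /ɲ/ → [ũ]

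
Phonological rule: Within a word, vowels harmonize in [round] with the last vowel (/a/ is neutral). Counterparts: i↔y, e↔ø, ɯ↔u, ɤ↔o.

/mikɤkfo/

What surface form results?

[mykokfo]

/i/ harmonizes with /o/ ([+round]) → [y]
/ɤ/ harmonizes with /o/ ([+round]) → [o]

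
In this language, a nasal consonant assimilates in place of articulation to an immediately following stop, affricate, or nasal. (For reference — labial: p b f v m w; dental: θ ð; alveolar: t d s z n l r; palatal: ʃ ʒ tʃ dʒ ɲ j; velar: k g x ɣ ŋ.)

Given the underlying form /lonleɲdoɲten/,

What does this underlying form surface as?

/ɲ/ before /d/ (alveolar) → [n]
/ɲ/ before /t/ (alveolar) → [n]

[lonlendonten]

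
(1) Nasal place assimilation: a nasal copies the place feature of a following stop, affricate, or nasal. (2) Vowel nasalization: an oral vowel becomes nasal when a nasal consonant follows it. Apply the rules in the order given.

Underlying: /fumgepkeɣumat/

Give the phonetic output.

[fũŋgepkeɣũmat]

Rule 1: /m/ before /g/ (velar) → [ŋ]
After rule 1: fuŋgepkeɣumat
Rule 2: /u/ before nasal /ŋ/ → [ũ]
Rule 2: /u/ before nasal /m/ → [ũ]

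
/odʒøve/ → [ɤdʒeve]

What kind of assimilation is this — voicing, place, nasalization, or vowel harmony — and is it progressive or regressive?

/o/→[ɤ] /ø/→[e].
Vowels agree with the last vowel, so the harmony is regressive.

vowel harmony, regressive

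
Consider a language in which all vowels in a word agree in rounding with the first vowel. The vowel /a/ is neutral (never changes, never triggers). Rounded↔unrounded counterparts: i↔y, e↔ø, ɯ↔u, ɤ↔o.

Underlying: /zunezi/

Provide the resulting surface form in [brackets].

[zunøzy]

/e/ harmonizes with /u/ ([+round]) → [ø]
/i/ harmonizes with /u/ ([+round]) → [y]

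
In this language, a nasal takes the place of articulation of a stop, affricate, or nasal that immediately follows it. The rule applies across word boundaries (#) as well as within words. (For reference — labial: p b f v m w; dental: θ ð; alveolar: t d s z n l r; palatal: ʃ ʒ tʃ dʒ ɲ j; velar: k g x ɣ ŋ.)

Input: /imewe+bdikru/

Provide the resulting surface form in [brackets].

[imewe+bdikru]

no segment meets the rule's conditions; no change.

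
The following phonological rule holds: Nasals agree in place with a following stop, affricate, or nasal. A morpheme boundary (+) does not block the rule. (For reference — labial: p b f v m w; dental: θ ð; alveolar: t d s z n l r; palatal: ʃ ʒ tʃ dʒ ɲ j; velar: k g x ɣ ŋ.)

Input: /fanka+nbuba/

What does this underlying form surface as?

/n/ before /k/ (velar) → [ŋ]
/n/ before /b/ (labial) → [m]

[faŋka+mbuba]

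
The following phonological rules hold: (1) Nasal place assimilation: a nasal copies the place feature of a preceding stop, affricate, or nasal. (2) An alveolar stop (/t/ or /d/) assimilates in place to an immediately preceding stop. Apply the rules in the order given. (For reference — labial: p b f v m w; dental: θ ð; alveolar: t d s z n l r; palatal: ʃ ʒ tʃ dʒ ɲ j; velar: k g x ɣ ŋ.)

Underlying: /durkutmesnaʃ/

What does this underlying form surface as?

[durkutnesnaʃ]

Rule 1: /m/ after /t/ (alveolar) → [n]
After rule 1: durkutnesnaʃ
Rule 2: no segment meets the rule's conditions; no change.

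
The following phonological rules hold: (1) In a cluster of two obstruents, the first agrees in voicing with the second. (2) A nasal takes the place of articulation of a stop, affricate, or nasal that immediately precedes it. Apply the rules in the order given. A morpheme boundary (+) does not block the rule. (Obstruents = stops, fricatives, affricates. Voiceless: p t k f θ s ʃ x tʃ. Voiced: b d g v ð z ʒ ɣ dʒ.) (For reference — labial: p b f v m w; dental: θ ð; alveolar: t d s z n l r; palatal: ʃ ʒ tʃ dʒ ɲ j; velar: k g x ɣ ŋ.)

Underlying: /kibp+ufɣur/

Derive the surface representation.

[kipp+uvɣur]

Rule 1: /b/ before /p/ (voiceless) → [p]
Rule 1: /f/ before /ɣ/ (voiced) → [v]
After rule 1: kipp+uvɣur
Rule 2: no segment meets the rule's conditions; no change.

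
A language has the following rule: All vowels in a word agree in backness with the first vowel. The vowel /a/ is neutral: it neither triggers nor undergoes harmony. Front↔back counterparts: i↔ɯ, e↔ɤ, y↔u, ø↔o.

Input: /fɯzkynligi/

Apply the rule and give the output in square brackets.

[fɯzkunlɯgɯ]

/y/ harmonizes with /ɯ/ ([+back]) → [u]
/i/ harmonizes with /ɯ/ ([+back]) → [ɯ]
/i/ harmonizes with /ɯ/ ([+back]) → [ɯ]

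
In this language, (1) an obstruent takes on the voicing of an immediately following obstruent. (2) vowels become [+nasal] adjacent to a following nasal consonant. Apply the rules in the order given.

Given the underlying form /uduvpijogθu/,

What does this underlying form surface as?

[udufpijokθu]

Rule 1: /v/ before /p/ (voiceless) → [f]
Rule 1: /g/ before /θ/ (voiceless) → [k]
After rule 1: udufpijokθu
Rule 2: no segment meets the rule's conditions; no change.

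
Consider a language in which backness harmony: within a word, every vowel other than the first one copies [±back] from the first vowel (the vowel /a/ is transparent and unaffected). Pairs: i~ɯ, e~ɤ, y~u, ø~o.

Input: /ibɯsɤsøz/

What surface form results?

/ɯ/ harmonizes with /i/ ([-back]) → [i]
/ɤ/ harmonizes with /i/ ([-back]) → [e]

[ibisesøz]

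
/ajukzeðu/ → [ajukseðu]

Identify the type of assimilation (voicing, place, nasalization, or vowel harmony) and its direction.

/z/→[s].
Each target copies a feature from the preceding segment, so the direction is progressive.

voicing assimilation, progressive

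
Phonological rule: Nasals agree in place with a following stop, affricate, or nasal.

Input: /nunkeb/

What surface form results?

/n/ before /k/ (velar) → [ŋ]

[nuŋkeb]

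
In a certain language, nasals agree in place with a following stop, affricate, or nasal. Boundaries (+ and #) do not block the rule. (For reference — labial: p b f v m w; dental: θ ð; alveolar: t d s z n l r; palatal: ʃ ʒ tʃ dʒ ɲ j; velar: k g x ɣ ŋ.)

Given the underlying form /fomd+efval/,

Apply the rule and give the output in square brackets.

/m/ before /d/ (alveolar) → [n]

[fond+efval]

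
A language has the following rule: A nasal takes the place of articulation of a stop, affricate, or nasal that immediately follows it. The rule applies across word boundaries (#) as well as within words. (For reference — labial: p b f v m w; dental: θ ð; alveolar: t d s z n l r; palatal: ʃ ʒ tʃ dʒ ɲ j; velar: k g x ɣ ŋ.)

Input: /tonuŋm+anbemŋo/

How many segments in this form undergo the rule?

/ŋ/ before /m/ (labial) → [m]
/n/ before /b/ (labial) → [m]
/m/ before /ŋ/ (velar) → [ŋ]
3 segments change.

3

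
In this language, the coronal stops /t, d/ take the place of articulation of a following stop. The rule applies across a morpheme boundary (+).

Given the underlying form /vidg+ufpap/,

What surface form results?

[vigg+ufpap]

/d/ before /g/ (velar) → [g]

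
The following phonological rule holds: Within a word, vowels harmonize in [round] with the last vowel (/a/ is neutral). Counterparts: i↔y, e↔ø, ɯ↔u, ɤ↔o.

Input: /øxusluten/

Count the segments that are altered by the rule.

/ø/ harmonizes with /e/ ([-round]) → [e]
/u/ harmonizes with /e/ ([-round]) → [ɯ]
/u/ harmonizes with /e/ ([-round]) → [ɯ]
3 segments change.

3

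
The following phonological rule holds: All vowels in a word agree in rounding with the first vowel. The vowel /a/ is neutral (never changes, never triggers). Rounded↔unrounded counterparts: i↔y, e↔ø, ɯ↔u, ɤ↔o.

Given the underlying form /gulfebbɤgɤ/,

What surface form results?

/e/ harmonizes with /u/ ([+round]) → [ø]
/ɤ/ harmonizes with /u/ ([+round]) → [o]
/ɤ/ harmonizes with /u/ ([+round]) → [o]

[gulføbbogo]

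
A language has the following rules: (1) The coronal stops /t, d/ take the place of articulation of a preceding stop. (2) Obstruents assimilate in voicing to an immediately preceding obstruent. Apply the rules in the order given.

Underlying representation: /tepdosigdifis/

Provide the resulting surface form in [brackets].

Rule 1: /d/ after /p/ (labial) → [b]
Rule 1: /d/ after /g/ (velar) → [g]
After rule 1: tepbosiggifis
Rule 2: /b/ after /p/ (voiceless) → [p]

[tepposiggifis]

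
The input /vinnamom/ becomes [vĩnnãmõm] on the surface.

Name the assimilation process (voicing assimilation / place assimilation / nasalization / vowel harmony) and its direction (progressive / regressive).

nasalization, regressive

/i/→[ĩ] /a/→[ã] /o/→[õ].
Each target copies a feature from the following segment, so the direction is regressive.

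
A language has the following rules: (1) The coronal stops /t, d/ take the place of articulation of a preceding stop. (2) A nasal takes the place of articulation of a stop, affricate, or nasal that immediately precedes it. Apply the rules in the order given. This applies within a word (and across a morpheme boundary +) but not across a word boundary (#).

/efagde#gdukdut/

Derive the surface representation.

[efagge#ggukgut]

Rule 1: /d/ after /g/ (velar) → [g]
Rule 1: /d/ after /g/ (velar) → [g]
Rule 1: /d/ after /k/ (velar) → [g]
After rule 1: efagge#ggukgut
Rule 2: no segment meets the rule's conditions; no change.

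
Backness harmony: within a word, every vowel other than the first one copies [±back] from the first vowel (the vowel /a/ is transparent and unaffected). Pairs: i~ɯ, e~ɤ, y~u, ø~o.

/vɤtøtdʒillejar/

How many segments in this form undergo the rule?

/ø/ harmonizes with /ɤ/ ([+back]) → [o]
/i/ harmonizes with /ɤ/ ([+back]) → [ɯ]
/e/ harmonizes with /ɤ/ ([+back]) → [ɤ]
3 segments change.

3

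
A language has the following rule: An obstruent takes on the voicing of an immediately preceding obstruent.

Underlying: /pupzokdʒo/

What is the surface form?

/z/ after /p/ (voiceless) → [s]
/dʒ/ after /k/ (voiceless) → [tʃ]

[pupsoktʃo]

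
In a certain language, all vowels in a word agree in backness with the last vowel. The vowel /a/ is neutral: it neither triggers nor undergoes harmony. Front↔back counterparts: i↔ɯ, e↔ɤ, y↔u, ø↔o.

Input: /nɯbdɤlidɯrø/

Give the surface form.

[nibdelidirø]

/ɯ/ harmonizes with /ø/ ([-back]) → [i]
/ɤ/ harmonizes with /ø/ ([-back]) → [e]
/ɯ/ harmonizes with /ø/ ([-back]) → [i]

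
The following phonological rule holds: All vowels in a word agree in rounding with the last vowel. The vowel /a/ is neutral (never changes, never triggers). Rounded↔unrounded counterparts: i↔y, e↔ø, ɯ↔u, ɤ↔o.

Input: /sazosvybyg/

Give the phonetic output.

[sazosvybyg]

no segment meets the rule's conditions; no change.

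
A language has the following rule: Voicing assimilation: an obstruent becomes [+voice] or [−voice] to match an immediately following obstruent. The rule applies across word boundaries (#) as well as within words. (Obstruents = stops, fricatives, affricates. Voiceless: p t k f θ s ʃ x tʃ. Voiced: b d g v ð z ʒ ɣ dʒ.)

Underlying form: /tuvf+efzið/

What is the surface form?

[tuff+evzið]

/v/ before /f/ (voiceless) → [f]
/f/ before /z/ (voiced) → [v]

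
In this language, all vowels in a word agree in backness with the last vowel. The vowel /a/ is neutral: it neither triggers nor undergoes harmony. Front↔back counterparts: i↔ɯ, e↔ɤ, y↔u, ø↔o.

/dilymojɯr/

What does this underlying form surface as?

/i/ harmonizes with /ɯ/ ([+back]) → [ɯ]
/y/ harmonizes with /ɯ/ ([+back]) → [u]

[dɯlumojɯr]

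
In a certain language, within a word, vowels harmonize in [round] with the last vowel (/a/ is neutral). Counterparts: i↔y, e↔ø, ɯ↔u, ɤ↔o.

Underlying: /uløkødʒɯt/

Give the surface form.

/u/ harmonizes with /ɯ/ ([-round]) → [ɯ]
/ø/ harmonizes with /ɯ/ ([-round]) → [e]
/ø/ harmonizes with /ɯ/ ([-round]) → [e]

[ɯlekedʒɯt]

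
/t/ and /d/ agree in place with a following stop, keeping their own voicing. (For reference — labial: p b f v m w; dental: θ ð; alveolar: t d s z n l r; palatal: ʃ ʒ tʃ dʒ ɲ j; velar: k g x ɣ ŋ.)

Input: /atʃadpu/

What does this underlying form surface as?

[atʃabpu]

/d/ before /p/ (labial) → [b]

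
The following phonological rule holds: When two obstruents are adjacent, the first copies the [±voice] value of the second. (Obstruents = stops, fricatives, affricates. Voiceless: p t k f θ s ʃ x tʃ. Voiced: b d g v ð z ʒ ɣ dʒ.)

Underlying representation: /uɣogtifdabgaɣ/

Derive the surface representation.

/g/ before /t/ (voiceless) → [k]
/f/ before /d/ (voiced) → [v]

[uɣoktivdabgaɣ]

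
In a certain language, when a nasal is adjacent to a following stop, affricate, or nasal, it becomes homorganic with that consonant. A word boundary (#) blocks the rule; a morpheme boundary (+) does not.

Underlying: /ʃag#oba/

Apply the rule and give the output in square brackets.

no segment meets the rule's conditions; no change.

[ʃag#oba]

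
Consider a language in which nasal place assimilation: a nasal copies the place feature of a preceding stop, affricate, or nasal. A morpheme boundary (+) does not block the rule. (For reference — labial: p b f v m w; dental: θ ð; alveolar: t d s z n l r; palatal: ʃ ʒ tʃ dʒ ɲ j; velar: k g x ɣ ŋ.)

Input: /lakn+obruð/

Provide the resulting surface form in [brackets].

[lakŋ+obruð]

/n/ after /k/ (velar) → [ŋ]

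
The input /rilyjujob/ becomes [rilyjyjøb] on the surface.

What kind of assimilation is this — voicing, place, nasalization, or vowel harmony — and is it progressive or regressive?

/u/→[y] /o/→[ø].
Vowels agree with the first vowel, so the harmony is progressive.

vowel harmony, progressive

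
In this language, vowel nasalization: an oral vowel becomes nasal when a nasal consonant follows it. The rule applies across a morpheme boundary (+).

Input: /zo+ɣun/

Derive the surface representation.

[zo+ɣũn]

/u/ before nasal /n/ → [ũ]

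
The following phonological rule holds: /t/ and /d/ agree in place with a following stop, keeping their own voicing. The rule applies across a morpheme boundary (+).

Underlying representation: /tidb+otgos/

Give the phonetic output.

[tibb+okgos]

/d/ before /b/ (labial) → [b]
/t/ before /g/ (velar) → [k]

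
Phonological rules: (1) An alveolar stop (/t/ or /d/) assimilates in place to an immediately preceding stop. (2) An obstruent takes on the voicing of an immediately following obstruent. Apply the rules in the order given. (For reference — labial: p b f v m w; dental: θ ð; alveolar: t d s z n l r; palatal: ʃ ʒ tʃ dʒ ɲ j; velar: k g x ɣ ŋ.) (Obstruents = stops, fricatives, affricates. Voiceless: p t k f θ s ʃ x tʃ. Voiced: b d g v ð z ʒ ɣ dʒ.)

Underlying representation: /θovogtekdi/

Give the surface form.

[θovokkeggi]

Rule 1: /t/ after /g/ (velar) → [k]
Rule 1: /d/ after /k/ (velar) → [g]
After rule 1: θovogkekgi
Rule 2: /g/ before /k/ (voiceless) → [k]
Rule 2: /k/ before /g/ (voiced) → [g]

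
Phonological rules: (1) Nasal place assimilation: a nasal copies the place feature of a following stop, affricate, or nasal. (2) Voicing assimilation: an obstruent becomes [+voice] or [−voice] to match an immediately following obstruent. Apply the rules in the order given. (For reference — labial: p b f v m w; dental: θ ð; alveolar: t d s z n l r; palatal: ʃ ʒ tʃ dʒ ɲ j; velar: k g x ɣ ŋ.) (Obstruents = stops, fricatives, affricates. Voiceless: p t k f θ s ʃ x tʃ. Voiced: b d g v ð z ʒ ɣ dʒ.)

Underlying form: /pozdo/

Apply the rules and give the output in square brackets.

Rule 1: no segment meets the rule's conditions; no change.
After rule 1: pozdo
Rule 2: no segment meets the rule's conditions; no change.

[pozdo]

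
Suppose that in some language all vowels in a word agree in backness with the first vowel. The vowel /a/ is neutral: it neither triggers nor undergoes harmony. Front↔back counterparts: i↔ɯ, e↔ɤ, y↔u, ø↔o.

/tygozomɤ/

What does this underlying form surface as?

/o/ harmonizes with /y/ ([-back]) → [ø]
/o/ harmonizes with /y/ ([-back]) → [ø]
/ɤ/ harmonizes with /y/ ([-back]) → [e]

[tygøzøme]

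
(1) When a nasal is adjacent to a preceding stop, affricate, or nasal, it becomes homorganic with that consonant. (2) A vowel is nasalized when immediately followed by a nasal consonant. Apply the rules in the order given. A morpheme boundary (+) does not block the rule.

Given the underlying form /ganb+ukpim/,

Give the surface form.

[gãnb+ukpĩm]

Rule 1: no segment meets the rule's conditions; no change.
After rule 1: ganb+ukpim
Rule 2: /a/ before nasal /n/ → [ã]
Rule 2: /i/ before nasal /m/ → [ĩ]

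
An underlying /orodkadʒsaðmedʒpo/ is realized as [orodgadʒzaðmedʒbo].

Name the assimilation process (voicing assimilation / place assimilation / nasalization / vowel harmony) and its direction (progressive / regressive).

voicing assimilation, progressive

/k/→[g] /s/→[z] /p/→[b].
Each target copies a feature from the preceding segment, so the direction is progressive.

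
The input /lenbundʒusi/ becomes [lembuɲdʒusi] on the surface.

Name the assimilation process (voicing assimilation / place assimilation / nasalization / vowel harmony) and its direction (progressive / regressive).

place assimilation, regressive

/n/→[m] /n/→[ɲ].
Each target copies a feature from the following segment, so the direction is regressive.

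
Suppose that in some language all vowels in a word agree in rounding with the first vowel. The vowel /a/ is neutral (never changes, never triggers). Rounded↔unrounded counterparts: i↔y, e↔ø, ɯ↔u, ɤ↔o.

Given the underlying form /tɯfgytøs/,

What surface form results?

/y/ harmonizes with /ɯ/ ([-round]) → [i]
/ø/ harmonizes with /ɯ/ ([-round]) → [e]

[tɯfgites]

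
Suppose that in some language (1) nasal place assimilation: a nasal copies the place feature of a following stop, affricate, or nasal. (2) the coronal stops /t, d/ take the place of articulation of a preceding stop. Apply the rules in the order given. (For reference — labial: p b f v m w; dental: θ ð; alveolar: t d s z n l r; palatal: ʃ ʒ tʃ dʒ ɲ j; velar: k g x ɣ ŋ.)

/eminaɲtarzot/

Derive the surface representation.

Rule 1: /ɲ/ before /t/ (alveolar) → [n]
After rule 1: eminantarzot
Rule 2: no segment meets the rule's conditions; no change.

[eminantarzot]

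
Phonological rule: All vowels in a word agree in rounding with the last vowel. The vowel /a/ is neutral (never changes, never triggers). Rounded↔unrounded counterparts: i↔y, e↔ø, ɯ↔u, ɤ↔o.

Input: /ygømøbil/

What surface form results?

[igemebil]

/y/ harmonizes with /i/ ([-round]) → [i]
/ø/ harmonizes with /i/ ([-round]) → [e]
/ø/ harmonizes with /i/ ([-round]) → [e]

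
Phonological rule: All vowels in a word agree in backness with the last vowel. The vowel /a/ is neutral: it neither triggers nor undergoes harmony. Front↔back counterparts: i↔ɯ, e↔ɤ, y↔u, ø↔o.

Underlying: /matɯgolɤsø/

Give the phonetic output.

[matigølesø]

/ɯ/ harmonizes with /ø/ ([-back]) → [i]
/o/ harmonizes with /ø/ ([-back]) → [ø]
/ɤ/ harmonizes with /ø/ ([-back]) → [e]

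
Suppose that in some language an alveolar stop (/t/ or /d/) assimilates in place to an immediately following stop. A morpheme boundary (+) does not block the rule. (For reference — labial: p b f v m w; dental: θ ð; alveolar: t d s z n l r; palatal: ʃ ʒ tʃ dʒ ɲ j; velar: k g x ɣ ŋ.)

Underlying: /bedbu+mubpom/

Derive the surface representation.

[bebbu+mubpom]

/d/ before /b/ (labial) → [b]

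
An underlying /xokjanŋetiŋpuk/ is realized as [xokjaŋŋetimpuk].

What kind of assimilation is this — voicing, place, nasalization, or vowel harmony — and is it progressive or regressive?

place assimilation, regressive

/n/→[ŋ] /ŋ/→[m].
Each target copies a feature from the following segment, so the direction is regressive.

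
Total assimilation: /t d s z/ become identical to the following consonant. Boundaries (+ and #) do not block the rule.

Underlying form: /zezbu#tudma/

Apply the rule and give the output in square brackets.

/z/ before /b/ → [b] (total assimilation)
/d/ before /m/ → [m] (total assimilation)

[zebbu#tumma]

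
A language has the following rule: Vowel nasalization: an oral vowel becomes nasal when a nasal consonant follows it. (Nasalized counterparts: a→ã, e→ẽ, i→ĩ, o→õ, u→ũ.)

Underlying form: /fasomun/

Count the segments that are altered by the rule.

2

/o/ before nasal /m/ → [õ]
/u/ before nasal /n/ → [ũ]
2 segments change.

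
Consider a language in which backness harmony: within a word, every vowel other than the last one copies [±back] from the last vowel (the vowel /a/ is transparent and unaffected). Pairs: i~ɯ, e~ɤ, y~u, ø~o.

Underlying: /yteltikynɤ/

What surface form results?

/y/ harmonizes with /ɤ/ ([+back]) → [u]
/e/ harmonizes with /ɤ/ ([+back]) → [ɤ]
/i/ harmonizes with /ɤ/ ([+back]) → [ɯ]
/y/ harmonizes with /ɤ/ ([+back]) → [u]

[utɤltɯkunɤ]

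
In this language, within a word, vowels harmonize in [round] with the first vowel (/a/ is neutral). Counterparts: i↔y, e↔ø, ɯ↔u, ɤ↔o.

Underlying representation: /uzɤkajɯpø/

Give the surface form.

[uzokajupø]

/ɤ/ harmonizes with /u/ ([+round]) → [o]
/ɯ/ harmonizes with /u/ ([+round]) → [u]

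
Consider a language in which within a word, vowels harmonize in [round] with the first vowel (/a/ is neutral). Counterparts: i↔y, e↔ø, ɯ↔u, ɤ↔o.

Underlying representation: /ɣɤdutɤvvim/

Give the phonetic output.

[ɣɤdɯtɤvvim]

/u/ harmonizes with /ɤ/ ([-round]) → [ɯ]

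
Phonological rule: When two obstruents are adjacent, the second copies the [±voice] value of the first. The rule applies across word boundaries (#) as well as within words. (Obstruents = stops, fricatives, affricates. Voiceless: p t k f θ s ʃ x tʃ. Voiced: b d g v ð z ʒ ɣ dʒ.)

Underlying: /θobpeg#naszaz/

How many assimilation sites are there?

/p/ after /b/ (voiced) → [b]
/z/ after /s/ (voiceless) → [s]
2 segments change.

2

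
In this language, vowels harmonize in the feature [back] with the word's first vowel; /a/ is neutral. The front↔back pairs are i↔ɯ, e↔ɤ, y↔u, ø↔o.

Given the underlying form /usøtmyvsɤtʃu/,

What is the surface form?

/ø/ harmonizes with /u/ ([+back]) → [o]
/y/ harmonizes with /u/ ([+back]) → [u]

[usotmuvsɤtʃu]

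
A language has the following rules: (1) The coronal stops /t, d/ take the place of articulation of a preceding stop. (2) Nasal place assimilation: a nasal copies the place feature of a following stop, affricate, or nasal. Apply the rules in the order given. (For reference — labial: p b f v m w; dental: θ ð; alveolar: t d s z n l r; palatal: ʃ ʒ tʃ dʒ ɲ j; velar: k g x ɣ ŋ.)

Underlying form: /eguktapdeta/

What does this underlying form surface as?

Rule 1: /t/ after /k/ (velar) → [k]
Rule 1: /d/ after /p/ (labial) → [b]
After rule 1: egukkapbeta
Rule 2: no segment meets the rule's conditions; no change.

[egukkapbeta]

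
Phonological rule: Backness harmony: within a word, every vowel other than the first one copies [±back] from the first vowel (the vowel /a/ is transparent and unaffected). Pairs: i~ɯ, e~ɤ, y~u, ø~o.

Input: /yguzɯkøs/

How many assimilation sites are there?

2

/u/ harmonizes with /y/ ([-back]) → [y]
/ɯ/ harmonizes with /y/ ([-back]) → [i]
2 segments change.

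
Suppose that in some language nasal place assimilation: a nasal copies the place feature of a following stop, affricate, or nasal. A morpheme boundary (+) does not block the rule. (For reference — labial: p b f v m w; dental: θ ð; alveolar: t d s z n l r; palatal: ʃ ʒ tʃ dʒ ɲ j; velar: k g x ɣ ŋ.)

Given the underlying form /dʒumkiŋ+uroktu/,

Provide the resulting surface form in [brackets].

[dʒuŋkiŋ+uroktu]

/m/ before /k/ (velar) → [ŋ]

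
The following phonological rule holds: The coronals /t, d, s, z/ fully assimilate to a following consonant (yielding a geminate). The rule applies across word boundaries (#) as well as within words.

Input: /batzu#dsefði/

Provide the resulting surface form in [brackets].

/t/ before /z/ → [z] (total assimilation)
/d/ before /s/ → [s] (total assimilation)

[bazzu#ssefði]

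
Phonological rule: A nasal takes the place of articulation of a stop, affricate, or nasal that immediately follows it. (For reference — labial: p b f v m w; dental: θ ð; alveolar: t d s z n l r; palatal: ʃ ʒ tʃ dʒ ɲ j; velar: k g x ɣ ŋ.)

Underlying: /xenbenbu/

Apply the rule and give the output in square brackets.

/n/ before /b/ (labial) → [m]
/n/ before /b/ (labial) → [m]

[xembembu]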